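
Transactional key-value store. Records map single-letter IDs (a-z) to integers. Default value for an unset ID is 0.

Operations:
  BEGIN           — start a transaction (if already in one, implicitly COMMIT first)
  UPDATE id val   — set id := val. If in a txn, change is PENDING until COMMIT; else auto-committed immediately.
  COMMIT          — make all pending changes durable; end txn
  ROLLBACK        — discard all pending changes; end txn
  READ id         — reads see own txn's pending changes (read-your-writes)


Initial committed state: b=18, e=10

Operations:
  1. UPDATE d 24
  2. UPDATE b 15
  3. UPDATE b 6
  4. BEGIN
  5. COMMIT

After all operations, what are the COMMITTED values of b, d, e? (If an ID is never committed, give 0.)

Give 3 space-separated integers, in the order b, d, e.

Initial committed: {b=18, e=10}
Op 1: UPDATE d=24 (auto-commit; committed d=24)
Op 2: UPDATE b=15 (auto-commit; committed b=15)
Op 3: UPDATE b=6 (auto-commit; committed b=6)
Op 4: BEGIN: in_txn=True, pending={}
Op 5: COMMIT: merged [] into committed; committed now {b=6, d=24, e=10}
Final committed: {b=6, d=24, e=10}

Answer: 6 24 10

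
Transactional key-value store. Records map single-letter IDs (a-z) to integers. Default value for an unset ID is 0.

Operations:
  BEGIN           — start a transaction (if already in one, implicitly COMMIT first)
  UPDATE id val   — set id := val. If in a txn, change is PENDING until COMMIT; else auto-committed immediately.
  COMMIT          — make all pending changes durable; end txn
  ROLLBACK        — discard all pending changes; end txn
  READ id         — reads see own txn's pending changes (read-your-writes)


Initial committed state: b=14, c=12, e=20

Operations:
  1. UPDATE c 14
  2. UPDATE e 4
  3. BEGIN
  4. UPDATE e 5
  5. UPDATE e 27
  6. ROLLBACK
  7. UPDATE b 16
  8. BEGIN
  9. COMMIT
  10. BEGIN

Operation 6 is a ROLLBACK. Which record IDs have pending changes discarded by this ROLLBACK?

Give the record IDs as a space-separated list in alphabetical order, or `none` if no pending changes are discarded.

Initial committed: {b=14, c=12, e=20}
Op 1: UPDATE c=14 (auto-commit; committed c=14)
Op 2: UPDATE e=4 (auto-commit; committed e=4)
Op 3: BEGIN: in_txn=True, pending={}
Op 4: UPDATE e=5 (pending; pending now {e=5})
Op 5: UPDATE e=27 (pending; pending now {e=27})
Op 6: ROLLBACK: discarded pending ['e']; in_txn=False
Op 7: UPDATE b=16 (auto-commit; committed b=16)
Op 8: BEGIN: in_txn=True, pending={}
Op 9: COMMIT: merged [] into committed; committed now {b=16, c=14, e=4}
Op 10: BEGIN: in_txn=True, pending={}
ROLLBACK at op 6 discards: ['e']

Answer: e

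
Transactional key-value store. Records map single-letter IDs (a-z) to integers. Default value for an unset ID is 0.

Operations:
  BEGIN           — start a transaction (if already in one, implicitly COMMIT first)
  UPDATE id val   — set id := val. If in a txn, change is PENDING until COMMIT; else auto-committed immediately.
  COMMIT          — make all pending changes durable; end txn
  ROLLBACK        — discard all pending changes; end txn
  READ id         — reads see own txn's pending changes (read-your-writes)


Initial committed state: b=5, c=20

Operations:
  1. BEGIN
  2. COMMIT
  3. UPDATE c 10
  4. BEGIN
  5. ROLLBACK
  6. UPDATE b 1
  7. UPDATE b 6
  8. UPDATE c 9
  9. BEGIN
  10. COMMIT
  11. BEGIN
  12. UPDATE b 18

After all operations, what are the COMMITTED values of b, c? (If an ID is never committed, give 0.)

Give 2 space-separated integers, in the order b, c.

Initial committed: {b=5, c=20}
Op 1: BEGIN: in_txn=True, pending={}
Op 2: COMMIT: merged [] into committed; committed now {b=5, c=20}
Op 3: UPDATE c=10 (auto-commit; committed c=10)
Op 4: BEGIN: in_txn=True, pending={}
Op 5: ROLLBACK: discarded pending []; in_txn=False
Op 6: UPDATE b=1 (auto-commit; committed b=1)
Op 7: UPDATE b=6 (auto-commit; committed b=6)
Op 8: UPDATE c=9 (auto-commit; committed c=9)
Op 9: BEGIN: in_txn=True, pending={}
Op 10: COMMIT: merged [] into committed; committed now {b=6, c=9}
Op 11: BEGIN: in_txn=True, pending={}
Op 12: UPDATE b=18 (pending; pending now {b=18})
Final committed: {b=6, c=9}

Answer: 6 9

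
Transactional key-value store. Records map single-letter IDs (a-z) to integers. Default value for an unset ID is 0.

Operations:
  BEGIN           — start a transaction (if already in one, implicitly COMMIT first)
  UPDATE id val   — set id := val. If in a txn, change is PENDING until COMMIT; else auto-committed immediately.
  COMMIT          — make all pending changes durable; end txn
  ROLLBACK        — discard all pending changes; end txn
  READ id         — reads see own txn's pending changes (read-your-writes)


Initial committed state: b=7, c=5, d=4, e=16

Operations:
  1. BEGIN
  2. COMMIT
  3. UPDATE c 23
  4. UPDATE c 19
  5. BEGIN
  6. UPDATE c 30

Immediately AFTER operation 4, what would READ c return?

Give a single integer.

Initial committed: {b=7, c=5, d=4, e=16}
Op 1: BEGIN: in_txn=True, pending={}
Op 2: COMMIT: merged [] into committed; committed now {b=7, c=5, d=4, e=16}
Op 3: UPDATE c=23 (auto-commit; committed c=23)
Op 4: UPDATE c=19 (auto-commit; committed c=19)
After op 4: visible(c) = 19 (pending={}, committed={b=7, c=19, d=4, e=16})

Answer: 19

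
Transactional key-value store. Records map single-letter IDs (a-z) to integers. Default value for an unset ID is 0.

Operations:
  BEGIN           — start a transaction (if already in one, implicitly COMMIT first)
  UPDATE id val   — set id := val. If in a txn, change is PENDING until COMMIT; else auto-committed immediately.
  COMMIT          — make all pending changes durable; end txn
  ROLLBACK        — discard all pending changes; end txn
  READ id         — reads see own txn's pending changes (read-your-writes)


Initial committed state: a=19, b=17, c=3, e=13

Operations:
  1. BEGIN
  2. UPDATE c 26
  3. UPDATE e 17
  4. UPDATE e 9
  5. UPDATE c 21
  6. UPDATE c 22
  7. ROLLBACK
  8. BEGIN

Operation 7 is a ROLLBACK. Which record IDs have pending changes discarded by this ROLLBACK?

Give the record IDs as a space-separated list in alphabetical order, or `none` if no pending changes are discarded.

Initial committed: {a=19, b=17, c=3, e=13}
Op 1: BEGIN: in_txn=True, pending={}
Op 2: UPDATE c=26 (pending; pending now {c=26})
Op 3: UPDATE e=17 (pending; pending now {c=26, e=17})
Op 4: UPDATE e=9 (pending; pending now {c=26, e=9})
Op 5: UPDATE c=21 (pending; pending now {c=21, e=9})
Op 6: UPDATE c=22 (pending; pending now {c=22, e=9})
Op 7: ROLLBACK: discarded pending ['c', 'e']; in_txn=False
Op 8: BEGIN: in_txn=True, pending={}
ROLLBACK at op 7 discards: ['c', 'e']

Answer: c e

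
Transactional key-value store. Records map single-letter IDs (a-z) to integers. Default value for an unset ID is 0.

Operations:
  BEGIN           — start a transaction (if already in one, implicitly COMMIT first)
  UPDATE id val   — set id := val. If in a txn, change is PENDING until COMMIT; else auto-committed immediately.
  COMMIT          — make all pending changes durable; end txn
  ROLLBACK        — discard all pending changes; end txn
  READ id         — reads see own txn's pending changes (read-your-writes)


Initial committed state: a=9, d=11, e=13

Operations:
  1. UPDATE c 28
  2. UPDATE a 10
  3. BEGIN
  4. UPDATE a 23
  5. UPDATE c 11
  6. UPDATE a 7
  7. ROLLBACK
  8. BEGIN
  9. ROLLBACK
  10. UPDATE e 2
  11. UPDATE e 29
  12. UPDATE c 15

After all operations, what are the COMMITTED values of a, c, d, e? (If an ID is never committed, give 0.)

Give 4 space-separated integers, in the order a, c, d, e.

Answer: 10 15 11 29

Derivation:
Initial committed: {a=9, d=11, e=13}
Op 1: UPDATE c=28 (auto-commit; committed c=28)
Op 2: UPDATE a=10 (auto-commit; committed a=10)
Op 3: BEGIN: in_txn=True, pending={}
Op 4: UPDATE a=23 (pending; pending now {a=23})
Op 5: UPDATE c=11 (pending; pending now {a=23, c=11})
Op 6: UPDATE a=7 (pending; pending now {a=7, c=11})
Op 7: ROLLBACK: discarded pending ['a', 'c']; in_txn=False
Op 8: BEGIN: in_txn=True, pending={}
Op 9: ROLLBACK: discarded pending []; in_txn=False
Op 10: UPDATE e=2 (auto-commit; committed e=2)
Op 11: UPDATE e=29 (auto-commit; committed e=29)
Op 12: UPDATE c=15 (auto-commit; committed c=15)
Final committed: {a=10, c=15, d=11, e=29}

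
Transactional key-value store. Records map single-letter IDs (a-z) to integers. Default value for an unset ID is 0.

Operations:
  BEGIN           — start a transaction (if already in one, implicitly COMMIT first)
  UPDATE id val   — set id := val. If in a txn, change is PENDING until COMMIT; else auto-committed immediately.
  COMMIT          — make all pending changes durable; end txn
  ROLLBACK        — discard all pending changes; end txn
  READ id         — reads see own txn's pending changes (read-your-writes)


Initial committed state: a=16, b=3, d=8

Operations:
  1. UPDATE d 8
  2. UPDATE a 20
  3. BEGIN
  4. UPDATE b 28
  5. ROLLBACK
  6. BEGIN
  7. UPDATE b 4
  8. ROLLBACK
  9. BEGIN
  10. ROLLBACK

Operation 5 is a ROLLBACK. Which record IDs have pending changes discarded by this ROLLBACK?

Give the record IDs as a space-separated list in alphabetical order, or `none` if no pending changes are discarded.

Initial committed: {a=16, b=3, d=8}
Op 1: UPDATE d=8 (auto-commit; committed d=8)
Op 2: UPDATE a=20 (auto-commit; committed a=20)
Op 3: BEGIN: in_txn=True, pending={}
Op 4: UPDATE b=28 (pending; pending now {b=28})
Op 5: ROLLBACK: discarded pending ['b']; in_txn=False
Op 6: BEGIN: in_txn=True, pending={}
Op 7: UPDATE b=4 (pending; pending now {b=4})
Op 8: ROLLBACK: discarded pending ['b']; in_txn=False
Op 9: BEGIN: in_txn=True, pending={}
Op 10: ROLLBACK: discarded pending []; in_txn=False
ROLLBACK at op 5 discards: ['b']

Answer: b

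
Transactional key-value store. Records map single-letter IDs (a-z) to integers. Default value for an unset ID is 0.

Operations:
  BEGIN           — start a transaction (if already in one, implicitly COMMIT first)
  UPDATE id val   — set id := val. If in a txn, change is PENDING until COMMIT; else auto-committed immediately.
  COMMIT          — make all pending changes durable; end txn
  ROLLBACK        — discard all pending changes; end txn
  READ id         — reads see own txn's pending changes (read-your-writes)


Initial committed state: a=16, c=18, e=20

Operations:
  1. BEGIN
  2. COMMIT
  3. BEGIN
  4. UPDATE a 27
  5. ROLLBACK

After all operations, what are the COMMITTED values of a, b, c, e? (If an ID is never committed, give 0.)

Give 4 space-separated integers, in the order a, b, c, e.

Initial committed: {a=16, c=18, e=20}
Op 1: BEGIN: in_txn=True, pending={}
Op 2: COMMIT: merged [] into committed; committed now {a=16, c=18, e=20}
Op 3: BEGIN: in_txn=True, pending={}
Op 4: UPDATE a=27 (pending; pending now {a=27})
Op 5: ROLLBACK: discarded pending ['a']; in_txn=False
Final committed: {a=16, c=18, e=20}

Answer: 16 0 18 20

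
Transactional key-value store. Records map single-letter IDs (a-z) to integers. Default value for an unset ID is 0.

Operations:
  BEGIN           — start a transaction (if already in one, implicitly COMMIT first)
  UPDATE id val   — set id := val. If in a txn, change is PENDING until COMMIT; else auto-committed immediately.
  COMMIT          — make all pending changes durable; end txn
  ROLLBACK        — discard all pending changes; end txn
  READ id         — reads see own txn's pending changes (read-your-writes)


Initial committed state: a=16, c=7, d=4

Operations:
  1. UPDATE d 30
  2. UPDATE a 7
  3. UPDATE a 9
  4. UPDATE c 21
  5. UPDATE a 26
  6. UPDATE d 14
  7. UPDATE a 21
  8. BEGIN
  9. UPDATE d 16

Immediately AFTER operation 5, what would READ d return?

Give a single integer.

Answer: 30

Derivation:
Initial committed: {a=16, c=7, d=4}
Op 1: UPDATE d=30 (auto-commit; committed d=30)
Op 2: UPDATE a=7 (auto-commit; committed a=7)
Op 3: UPDATE a=9 (auto-commit; committed a=9)
Op 4: UPDATE c=21 (auto-commit; committed c=21)
Op 5: UPDATE a=26 (auto-commit; committed a=26)
After op 5: visible(d) = 30 (pending={}, committed={a=26, c=21, d=30})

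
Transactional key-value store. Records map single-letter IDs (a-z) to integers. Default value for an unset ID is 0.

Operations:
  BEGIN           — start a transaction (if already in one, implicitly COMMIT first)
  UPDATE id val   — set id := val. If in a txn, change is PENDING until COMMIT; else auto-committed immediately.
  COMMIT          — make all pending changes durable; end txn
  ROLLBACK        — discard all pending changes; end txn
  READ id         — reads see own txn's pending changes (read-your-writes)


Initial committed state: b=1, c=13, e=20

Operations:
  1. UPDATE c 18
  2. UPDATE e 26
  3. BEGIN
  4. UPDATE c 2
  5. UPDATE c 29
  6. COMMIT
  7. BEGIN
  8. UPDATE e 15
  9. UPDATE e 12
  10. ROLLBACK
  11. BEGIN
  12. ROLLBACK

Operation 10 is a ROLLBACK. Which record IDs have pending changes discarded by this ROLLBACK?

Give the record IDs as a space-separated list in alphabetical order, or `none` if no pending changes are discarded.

Initial committed: {b=1, c=13, e=20}
Op 1: UPDATE c=18 (auto-commit; committed c=18)
Op 2: UPDATE e=26 (auto-commit; committed e=26)
Op 3: BEGIN: in_txn=True, pending={}
Op 4: UPDATE c=2 (pending; pending now {c=2})
Op 5: UPDATE c=29 (pending; pending now {c=29})
Op 6: COMMIT: merged ['c'] into committed; committed now {b=1, c=29, e=26}
Op 7: BEGIN: in_txn=True, pending={}
Op 8: UPDATE e=15 (pending; pending now {e=15})
Op 9: UPDATE e=12 (pending; pending now {e=12})
Op 10: ROLLBACK: discarded pending ['e']; in_txn=False
Op 11: BEGIN: in_txn=True, pending={}
Op 12: ROLLBACK: discarded pending []; in_txn=False
ROLLBACK at op 10 discards: ['e']

Answer: e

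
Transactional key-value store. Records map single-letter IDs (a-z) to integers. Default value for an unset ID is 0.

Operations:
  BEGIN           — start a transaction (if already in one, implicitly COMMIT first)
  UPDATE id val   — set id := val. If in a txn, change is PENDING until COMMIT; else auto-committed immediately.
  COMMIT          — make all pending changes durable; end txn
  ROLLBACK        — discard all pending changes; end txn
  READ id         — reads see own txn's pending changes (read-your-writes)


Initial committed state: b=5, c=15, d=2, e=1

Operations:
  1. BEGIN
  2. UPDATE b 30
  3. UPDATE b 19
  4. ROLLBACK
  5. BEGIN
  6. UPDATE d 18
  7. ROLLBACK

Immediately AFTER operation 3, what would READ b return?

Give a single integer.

Answer: 19

Derivation:
Initial committed: {b=5, c=15, d=2, e=1}
Op 1: BEGIN: in_txn=True, pending={}
Op 2: UPDATE b=30 (pending; pending now {b=30})
Op 3: UPDATE b=19 (pending; pending now {b=19})
After op 3: visible(b) = 19 (pending={b=19}, committed={b=5, c=15, d=2, e=1})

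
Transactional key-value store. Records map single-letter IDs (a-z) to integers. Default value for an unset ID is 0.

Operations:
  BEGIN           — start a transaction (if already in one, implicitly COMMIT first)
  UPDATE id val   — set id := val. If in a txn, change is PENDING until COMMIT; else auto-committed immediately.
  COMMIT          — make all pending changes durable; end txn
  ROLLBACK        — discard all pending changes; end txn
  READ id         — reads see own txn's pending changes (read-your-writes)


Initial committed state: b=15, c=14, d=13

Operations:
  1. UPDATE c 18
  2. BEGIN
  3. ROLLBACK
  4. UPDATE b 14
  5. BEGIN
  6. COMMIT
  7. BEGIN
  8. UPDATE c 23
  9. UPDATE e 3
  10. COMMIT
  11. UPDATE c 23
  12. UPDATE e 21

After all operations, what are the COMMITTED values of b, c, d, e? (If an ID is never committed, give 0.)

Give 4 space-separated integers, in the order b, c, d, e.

Initial committed: {b=15, c=14, d=13}
Op 1: UPDATE c=18 (auto-commit; committed c=18)
Op 2: BEGIN: in_txn=True, pending={}
Op 3: ROLLBACK: discarded pending []; in_txn=False
Op 4: UPDATE b=14 (auto-commit; committed b=14)
Op 5: BEGIN: in_txn=True, pending={}
Op 6: COMMIT: merged [] into committed; committed now {b=14, c=18, d=13}
Op 7: BEGIN: in_txn=True, pending={}
Op 8: UPDATE c=23 (pending; pending now {c=23})
Op 9: UPDATE e=3 (pending; pending now {c=23, e=3})
Op 10: COMMIT: merged ['c', 'e'] into committed; committed now {b=14, c=23, d=13, e=3}
Op 11: UPDATE c=23 (auto-commit; committed c=23)
Op 12: UPDATE e=21 (auto-commit; committed e=21)
Final committed: {b=14, c=23, d=13, e=21}

Answer: 14 23 13 21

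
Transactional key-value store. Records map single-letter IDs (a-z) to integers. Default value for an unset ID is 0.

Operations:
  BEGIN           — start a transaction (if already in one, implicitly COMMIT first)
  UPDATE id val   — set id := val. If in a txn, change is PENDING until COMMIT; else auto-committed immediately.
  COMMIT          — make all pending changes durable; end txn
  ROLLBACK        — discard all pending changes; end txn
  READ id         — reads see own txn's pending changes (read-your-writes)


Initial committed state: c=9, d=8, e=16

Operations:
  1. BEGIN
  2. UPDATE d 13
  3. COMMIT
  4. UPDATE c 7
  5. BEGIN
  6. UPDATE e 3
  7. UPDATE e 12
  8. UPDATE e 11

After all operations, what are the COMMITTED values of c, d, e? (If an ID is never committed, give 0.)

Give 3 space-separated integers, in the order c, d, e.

Answer: 7 13 16

Derivation:
Initial committed: {c=9, d=8, e=16}
Op 1: BEGIN: in_txn=True, pending={}
Op 2: UPDATE d=13 (pending; pending now {d=13})
Op 3: COMMIT: merged ['d'] into committed; committed now {c=9, d=13, e=16}
Op 4: UPDATE c=7 (auto-commit; committed c=7)
Op 5: BEGIN: in_txn=True, pending={}
Op 6: UPDATE e=3 (pending; pending now {e=3})
Op 7: UPDATE e=12 (pending; pending now {e=12})
Op 8: UPDATE e=11 (pending; pending now {e=11})
Final committed: {c=7, d=13, e=16}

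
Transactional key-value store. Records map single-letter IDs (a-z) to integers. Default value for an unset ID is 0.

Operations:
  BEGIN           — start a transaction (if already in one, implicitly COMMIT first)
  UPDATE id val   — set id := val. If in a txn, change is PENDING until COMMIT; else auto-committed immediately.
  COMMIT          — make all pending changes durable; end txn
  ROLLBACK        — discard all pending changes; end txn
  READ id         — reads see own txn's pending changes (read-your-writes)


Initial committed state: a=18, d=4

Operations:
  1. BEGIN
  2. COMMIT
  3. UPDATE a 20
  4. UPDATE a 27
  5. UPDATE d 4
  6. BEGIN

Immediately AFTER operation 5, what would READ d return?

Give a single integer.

Initial committed: {a=18, d=4}
Op 1: BEGIN: in_txn=True, pending={}
Op 2: COMMIT: merged [] into committed; committed now {a=18, d=4}
Op 3: UPDATE a=20 (auto-commit; committed a=20)
Op 4: UPDATE a=27 (auto-commit; committed a=27)
Op 5: UPDATE d=4 (auto-commit; committed d=4)
After op 5: visible(d) = 4 (pending={}, committed={a=27, d=4})

Answer: 4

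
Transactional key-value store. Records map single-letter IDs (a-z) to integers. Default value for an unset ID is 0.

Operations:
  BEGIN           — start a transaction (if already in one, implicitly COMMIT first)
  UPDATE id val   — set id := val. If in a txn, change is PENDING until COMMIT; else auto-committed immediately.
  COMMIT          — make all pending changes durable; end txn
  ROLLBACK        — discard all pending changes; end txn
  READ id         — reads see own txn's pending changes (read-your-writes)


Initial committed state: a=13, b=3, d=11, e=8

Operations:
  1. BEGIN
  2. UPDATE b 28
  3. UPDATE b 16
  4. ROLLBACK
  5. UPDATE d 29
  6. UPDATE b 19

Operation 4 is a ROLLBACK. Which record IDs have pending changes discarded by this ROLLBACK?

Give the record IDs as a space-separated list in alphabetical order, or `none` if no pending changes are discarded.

Answer: b

Derivation:
Initial committed: {a=13, b=3, d=11, e=8}
Op 1: BEGIN: in_txn=True, pending={}
Op 2: UPDATE b=28 (pending; pending now {b=28})
Op 3: UPDATE b=16 (pending; pending now {b=16})
Op 4: ROLLBACK: discarded pending ['b']; in_txn=False
Op 5: UPDATE d=29 (auto-commit; committed d=29)
Op 6: UPDATE b=19 (auto-commit; committed b=19)
ROLLBACK at op 4 discards: ['b']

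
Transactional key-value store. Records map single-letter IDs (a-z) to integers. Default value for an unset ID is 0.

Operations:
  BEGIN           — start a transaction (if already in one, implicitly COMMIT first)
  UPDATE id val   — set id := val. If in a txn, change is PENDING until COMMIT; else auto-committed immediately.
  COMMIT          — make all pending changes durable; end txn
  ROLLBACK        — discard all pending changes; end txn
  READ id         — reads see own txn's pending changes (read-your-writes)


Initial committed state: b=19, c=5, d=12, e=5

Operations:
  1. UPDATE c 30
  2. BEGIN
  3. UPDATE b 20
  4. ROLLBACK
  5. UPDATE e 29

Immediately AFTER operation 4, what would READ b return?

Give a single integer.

Initial committed: {b=19, c=5, d=12, e=5}
Op 1: UPDATE c=30 (auto-commit; committed c=30)
Op 2: BEGIN: in_txn=True, pending={}
Op 3: UPDATE b=20 (pending; pending now {b=20})
Op 4: ROLLBACK: discarded pending ['b']; in_txn=False
After op 4: visible(b) = 19 (pending={}, committed={b=19, c=30, d=12, e=5})

Answer: 19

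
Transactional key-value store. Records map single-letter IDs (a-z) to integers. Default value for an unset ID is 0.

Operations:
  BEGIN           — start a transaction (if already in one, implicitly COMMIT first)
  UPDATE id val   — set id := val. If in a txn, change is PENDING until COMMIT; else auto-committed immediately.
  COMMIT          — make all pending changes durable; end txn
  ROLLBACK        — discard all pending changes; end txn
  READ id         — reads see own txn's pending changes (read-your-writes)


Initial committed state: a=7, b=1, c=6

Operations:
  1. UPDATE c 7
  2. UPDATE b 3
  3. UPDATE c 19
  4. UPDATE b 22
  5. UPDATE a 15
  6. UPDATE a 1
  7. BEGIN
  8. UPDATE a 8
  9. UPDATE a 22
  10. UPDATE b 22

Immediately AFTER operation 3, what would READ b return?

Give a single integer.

Answer: 3

Derivation:
Initial committed: {a=7, b=1, c=6}
Op 1: UPDATE c=7 (auto-commit; committed c=7)
Op 2: UPDATE b=3 (auto-commit; committed b=3)
Op 3: UPDATE c=19 (auto-commit; committed c=19)
After op 3: visible(b) = 3 (pending={}, committed={a=7, b=3, c=19})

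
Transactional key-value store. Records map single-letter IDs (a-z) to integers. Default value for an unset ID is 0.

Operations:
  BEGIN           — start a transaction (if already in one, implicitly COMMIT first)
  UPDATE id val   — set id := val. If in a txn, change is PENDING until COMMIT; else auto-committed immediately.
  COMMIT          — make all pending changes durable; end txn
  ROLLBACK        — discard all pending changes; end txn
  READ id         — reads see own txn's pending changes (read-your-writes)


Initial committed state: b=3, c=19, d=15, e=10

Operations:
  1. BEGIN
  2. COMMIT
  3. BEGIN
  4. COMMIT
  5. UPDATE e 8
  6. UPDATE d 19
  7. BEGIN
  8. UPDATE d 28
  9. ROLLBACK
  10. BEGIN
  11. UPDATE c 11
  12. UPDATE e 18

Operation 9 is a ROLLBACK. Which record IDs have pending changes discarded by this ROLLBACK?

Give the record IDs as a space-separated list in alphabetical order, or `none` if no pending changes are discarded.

Answer: d

Derivation:
Initial committed: {b=3, c=19, d=15, e=10}
Op 1: BEGIN: in_txn=True, pending={}
Op 2: COMMIT: merged [] into committed; committed now {b=3, c=19, d=15, e=10}
Op 3: BEGIN: in_txn=True, pending={}
Op 4: COMMIT: merged [] into committed; committed now {b=3, c=19, d=15, e=10}
Op 5: UPDATE e=8 (auto-commit; committed e=8)
Op 6: UPDATE d=19 (auto-commit; committed d=19)
Op 7: BEGIN: in_txn=True, pending={}
Op 8: UPDATE d=28 (pending; pending now {d=28})
Op 9: ROLLBACK: discarded pending ['d']; in_txn=False
Op 10: BEGIN: in_txn=True, pending={}
Op 11: UPDATE c=11 (pending; pending now {c=11})
Op 12: UPDATE e=18 (pending; pending now {c=11, e=18})
ROLLBACK at op 9 discards: ['d']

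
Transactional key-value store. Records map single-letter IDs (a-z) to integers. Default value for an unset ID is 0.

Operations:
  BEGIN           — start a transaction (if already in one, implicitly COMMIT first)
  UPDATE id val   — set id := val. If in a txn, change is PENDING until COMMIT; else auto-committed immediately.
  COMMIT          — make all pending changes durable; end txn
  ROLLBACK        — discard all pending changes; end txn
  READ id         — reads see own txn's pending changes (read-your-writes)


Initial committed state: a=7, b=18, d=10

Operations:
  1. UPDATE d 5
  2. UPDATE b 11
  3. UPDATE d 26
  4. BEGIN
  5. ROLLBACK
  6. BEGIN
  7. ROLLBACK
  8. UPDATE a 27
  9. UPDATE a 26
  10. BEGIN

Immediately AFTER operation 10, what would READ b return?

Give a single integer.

Answer: 11

Derivation:
Initial committed: {a=7, b=18, d=10}
Op 1: UPDATE d=5 (auto-commit; committed d=5)
Op 2: UPDATE b=11 (auto-commit; committed b=11)
Op 3: UPDATE d=26 (auto-commit; committed d=26)
Op 4: BEGIN: in_txn=True, pending={}
Op 5: ROLLBACK: discarded pending []; in_txn=False
Op 6: BEGIN: in_txn=True, pending={}
Op 7: ROLLBACK: discarded pending []; in_txn=False
Op 8: UPDATE a=27 (auto-commit; committed a=27)
Op 9: UPDATE a=26 (auto-commit; committed a=26)
Op 10: BEGIN: in_txn=True, pending={}
After op 10: visible(b) = 11 (pending={}, committed={a=26, b=11, d=26})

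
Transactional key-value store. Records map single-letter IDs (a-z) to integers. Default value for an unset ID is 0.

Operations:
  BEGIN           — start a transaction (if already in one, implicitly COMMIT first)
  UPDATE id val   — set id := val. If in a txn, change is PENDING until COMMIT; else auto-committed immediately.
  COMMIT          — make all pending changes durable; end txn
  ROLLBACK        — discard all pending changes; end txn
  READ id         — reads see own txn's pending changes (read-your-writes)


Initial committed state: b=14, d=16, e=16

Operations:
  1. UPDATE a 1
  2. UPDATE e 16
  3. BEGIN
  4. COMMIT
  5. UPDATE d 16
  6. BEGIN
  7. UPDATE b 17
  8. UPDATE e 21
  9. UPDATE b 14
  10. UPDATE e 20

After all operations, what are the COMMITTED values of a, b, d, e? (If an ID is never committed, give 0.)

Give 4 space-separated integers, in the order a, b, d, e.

Initial committed: {b=14, d=16, e=16}
Op 1: UPDATE a=1 (auto-commit; committed a=1)
Op 2: UPDATE e=16 (auto-commit; committed e=16)
Op 3: BEGIN: in_txn=True, pending={}
Op 4: COMMIT: merged [] into committed; committed now {a=1, b=14, d=16, e=16}
Op 5: UPDATE d=16 (auto-commit; committed d=16)
Op 6: BEGIN: in_txn=True, pending={}
Op 7: UPDATE b=17 (pending; pending now {b=17})
Op 8: UPDATE e=21 (pending; pending now {b=17, e=21})
Op 9: UPDATE b=14 (pending; pending now {b=14, e=21})
Op 10: UPDATE e=20 (pending; pending now {b=14, e=20})
Final committed: {a=1, b=14, d=16, e=16}

Answer: 1 14 16 16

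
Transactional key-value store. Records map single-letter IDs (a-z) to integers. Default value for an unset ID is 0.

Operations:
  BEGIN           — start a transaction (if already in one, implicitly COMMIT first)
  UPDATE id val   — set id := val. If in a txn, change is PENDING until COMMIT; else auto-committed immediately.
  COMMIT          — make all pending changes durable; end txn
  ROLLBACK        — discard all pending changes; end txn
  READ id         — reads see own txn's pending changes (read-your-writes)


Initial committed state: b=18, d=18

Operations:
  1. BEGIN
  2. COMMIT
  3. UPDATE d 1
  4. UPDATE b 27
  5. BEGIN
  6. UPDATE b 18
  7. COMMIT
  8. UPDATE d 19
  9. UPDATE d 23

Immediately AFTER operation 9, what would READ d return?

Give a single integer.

Initial committed: {b=18, d=18}
Op 1: BEGIN: in_txn=True, pending={}
Op 2: COMMIT: merged [] into committed; committed now {b=18, d=18}
Op 3: UPDATE d=1 (auto-commit; committed d=1)
Op 4: UPDATE b=27 (auto-commit; committed b=27)
Op 5: BEGIN: in_txn=True, pending={}
Op 6: UPDATE b=18 (pending; pending now {b=18})
Op 7: COMMIT: merged ['b'] into committed; committed now {b=18, d=1}
Op 8: UPDATE d=19 (auto-commit; committed d=19)
Op 9: UPDATE d=23 (auto-commit; committed d=23)
After op 9: visible(d) = 23 (pending={}, committed={b=18, d=23})

Answer: 23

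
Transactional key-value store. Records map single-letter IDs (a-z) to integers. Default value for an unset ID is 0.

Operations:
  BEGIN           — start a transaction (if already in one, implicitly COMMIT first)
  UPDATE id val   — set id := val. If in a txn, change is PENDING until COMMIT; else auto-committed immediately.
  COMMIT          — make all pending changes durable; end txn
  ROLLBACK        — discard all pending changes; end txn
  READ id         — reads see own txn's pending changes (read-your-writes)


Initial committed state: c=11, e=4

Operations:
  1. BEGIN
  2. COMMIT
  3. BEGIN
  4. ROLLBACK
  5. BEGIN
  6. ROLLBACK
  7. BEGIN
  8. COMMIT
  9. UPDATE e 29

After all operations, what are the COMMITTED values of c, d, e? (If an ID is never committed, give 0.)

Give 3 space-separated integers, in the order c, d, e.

Initial committed: {c=11, e=4}
Op 1: BEGIN: in_txn=True, pending={}
Op 2: COMMIT: merged [] into committed; committed now {c=11, e=4}
Op 3: BEGIN: in_txn=True, pending={}
Op 4: ROLLBACK: discarded pending []; in_txn=False
Op 5: BEGIN: in_txn=True, pending={}
Op 6: ROLLBACK: discarded pending []; in_txn=False
Op 7: BEGIN: in_txn=True, pending={}
Op 8: COMMIT: merged [] into committed; committed now {c=11, e=4}
Op 9: UPDATE e=29 (auto-commit; committed e=29)
Final committed: {c=11, e=29}

Answer: 11 0 29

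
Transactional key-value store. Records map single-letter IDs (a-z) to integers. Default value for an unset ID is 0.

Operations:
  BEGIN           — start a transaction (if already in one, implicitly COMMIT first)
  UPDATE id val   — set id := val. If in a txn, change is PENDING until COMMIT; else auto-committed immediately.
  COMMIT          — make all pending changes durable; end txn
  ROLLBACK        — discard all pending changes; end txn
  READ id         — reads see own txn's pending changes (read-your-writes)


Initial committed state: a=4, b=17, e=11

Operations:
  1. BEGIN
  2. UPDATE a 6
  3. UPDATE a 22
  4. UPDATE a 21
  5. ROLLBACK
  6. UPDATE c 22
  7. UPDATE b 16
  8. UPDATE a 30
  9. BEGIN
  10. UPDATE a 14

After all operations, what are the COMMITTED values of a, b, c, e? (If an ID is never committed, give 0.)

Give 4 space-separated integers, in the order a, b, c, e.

Initial committed: {a=4, b=17, e=11}
Op 1: BEGIN: in_txn=True, pending={}
Op 2: UPDATE a=6 (pending; pending now {a=6})
Op 3: UPDATE a=22 (pending; pending now {a=22})
Op 4: UPDATE a=21 (pending; pending now {a=21})
Op 5: ROLLBACK: discarded pending ['a']; in_txn=False
Op 6: UPDATE c=22 (auto-commit; committed c=22)
Op 7: UPDATE b=16 (auto-commit; committed b=16)
Op 8: UPDATE a=30 (auto-commit; committed a=30)
Op 9: BEGIN: in_txn=True, pending={}
Op 10: UPDATE a=14 (pending; pending now {a=14})
Final committed: {a=30, b=16, c=22, e=11}

Answer: 30 16 22 11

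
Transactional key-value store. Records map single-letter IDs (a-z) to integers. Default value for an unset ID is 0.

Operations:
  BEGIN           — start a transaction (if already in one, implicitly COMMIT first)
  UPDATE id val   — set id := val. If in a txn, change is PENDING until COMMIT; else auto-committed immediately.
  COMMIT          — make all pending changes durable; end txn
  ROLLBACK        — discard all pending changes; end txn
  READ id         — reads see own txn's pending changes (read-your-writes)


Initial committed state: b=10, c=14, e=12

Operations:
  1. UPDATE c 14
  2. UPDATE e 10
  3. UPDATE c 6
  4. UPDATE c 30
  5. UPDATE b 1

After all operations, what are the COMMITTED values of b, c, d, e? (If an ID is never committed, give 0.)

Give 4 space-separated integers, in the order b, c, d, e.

Answer: 1 30 0 10

Derivation:
Initial committed: {b=10, c=14, e=12}
Op 1: UPDATE c=14 (auto-commit; committed c=14)
Op 2: UPDATE e=10 (auto-commit; committed e=10)
Op 3: UPDATE c=6 (auto-commit; committed c=6)
Op 4: UPDATE c=30 (auto-commit; committed c=30)
Op 5: UPDATE b=1 (auto-commit; committed b=1)
Final committed: {b=1, c=30, e=10}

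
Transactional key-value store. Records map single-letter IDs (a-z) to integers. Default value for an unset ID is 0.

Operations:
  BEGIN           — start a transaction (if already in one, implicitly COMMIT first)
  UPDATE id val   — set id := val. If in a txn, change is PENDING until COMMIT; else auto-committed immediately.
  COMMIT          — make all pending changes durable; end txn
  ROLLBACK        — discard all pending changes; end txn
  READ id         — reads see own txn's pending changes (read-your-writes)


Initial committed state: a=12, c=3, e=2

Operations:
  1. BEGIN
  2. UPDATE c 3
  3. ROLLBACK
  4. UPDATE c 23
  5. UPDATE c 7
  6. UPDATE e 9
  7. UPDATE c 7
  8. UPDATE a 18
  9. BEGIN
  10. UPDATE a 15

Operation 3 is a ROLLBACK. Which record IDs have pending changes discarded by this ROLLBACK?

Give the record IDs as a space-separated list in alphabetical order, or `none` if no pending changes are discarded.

Initial committed: {a=12, c=3, e=2}
Op 1: BEGIN: in_txn=True, pending={}
Op 2: UPDATE c=3 (pending; pending now {c=3})
Op 3: ROLLBACK: discarded pending ['c']; in_txn=False
Op 4: UPDATE c=23 (auto-commit; committed c=23)
Op 5: UPDATE c=7 (auto-commit; committed c=7)
Op 6: UPDATE e=9 (auto-commit; committed e=9)
Op 7: UPDATE c=7 (auto-commit; committed c=7)
Op 8: UPDATE a=18 (auto-commit; committed a=18)
Op 9: BEGIN: in_txn=True, pending={}
Op 10: UPDATE a=15 (pending; pending now {a=15})
ROLLBACK at op 3 discards: ['c']

Answer: c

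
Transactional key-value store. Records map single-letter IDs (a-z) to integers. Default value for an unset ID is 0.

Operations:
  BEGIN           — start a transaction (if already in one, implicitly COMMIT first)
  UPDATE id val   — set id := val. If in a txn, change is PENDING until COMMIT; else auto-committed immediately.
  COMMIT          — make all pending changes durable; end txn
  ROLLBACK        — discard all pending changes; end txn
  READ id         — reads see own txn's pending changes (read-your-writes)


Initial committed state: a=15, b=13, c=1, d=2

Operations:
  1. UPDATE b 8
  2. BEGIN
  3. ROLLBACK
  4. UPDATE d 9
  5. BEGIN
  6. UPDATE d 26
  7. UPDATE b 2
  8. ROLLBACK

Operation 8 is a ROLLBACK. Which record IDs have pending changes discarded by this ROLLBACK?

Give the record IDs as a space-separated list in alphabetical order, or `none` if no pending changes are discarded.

Answer: b d

Derivation:
Initial committed: {a=15, b=13, c=1, d=2}
Op 1: UPDATE b=8 (auto-commit; committed b=8)
Op 2: BEGIN: in_txn=True, pending={}
Op 3: ROLLBACK: discarded pending []; in_txn=False
Op 4: UPDATE d=9 (auto-commit; committed d=9)
Op 5: BEGIN: in_txn=True, pending={}
Op 6: UPDATE d=26 (pending; pending now {d=26})
Op 7: UPDATE b=2 (pending; pending now {b=2, d=26})
Op 8: ROLLBACK: discarded pending ['b', 'd']; in_txn=False
ROLLBACK at op 8 discards: ['b', 'd']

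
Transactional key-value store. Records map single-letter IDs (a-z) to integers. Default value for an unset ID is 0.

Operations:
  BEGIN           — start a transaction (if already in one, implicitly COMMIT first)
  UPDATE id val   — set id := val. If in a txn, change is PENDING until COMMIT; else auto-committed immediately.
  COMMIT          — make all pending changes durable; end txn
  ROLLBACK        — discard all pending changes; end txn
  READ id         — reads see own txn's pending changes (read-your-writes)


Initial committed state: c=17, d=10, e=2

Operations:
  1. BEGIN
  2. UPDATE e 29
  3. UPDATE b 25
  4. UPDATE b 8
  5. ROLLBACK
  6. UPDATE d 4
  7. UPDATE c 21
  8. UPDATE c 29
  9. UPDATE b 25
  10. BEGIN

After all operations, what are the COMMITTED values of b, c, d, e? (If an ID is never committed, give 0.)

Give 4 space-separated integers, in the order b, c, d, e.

Answer: 25 29 4 2

Derivation:
Initial committed: {c=17, d=10, e=2}
Op 1: BEGIN: in_txn=True, pending={}
Op 2: UPDATE e=29 (pending; pending now {e=29})
Op 3: UPDATE b=25 (pending; pending now {b=25, e=29})
Op 4: UPDATE b=8 (pending; pending now {b=8, e=29})
Op 5: ROLLBACK: discarded pending ['b', 'e']; in_txn=False
Op 6: UPDATE d=4 (auto-commit; committed d=4)
Op 7: UPDATE c=21 (auto-commit; committed c=21)
Op 8: UPDATE c=29 (auto-commit; committed c=29)
Op 9: UPDATE b=25 (auto-commit; committed b=25)
Op 10: BEGIN: in_txn=True, pending={}
Final committed: {b=25, c=29, d=4, e=2}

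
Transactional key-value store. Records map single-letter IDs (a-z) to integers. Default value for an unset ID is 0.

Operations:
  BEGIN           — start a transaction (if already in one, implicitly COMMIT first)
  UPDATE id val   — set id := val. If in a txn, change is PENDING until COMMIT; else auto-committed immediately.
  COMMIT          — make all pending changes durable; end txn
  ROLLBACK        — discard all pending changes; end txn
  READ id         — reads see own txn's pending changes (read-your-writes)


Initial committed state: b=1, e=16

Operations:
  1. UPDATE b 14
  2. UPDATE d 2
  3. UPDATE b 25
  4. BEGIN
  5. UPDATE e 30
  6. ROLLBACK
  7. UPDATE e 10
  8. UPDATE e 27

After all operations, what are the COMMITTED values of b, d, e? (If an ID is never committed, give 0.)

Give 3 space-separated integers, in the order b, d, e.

Answer: 25 2 27

Derivation:
Initial committed: {b=1, e=16}
Op 1: UPDATE b=14 (auto-commit; committed b=14)
Op 2: UPDATE d=2 (auto-commit; committed d=2)
Op 3: UPDATE b=25 (auto-commit; committed b=25)
Op 4: BEGIN: in_txn=True, pending={}
Op 5: UPDATE e=30 (pending; pending now {e=30})
Op 6: ROLLBACK: discarded pending ['e']; in_txn=False
Op 7: UPDATE e=10 (auto-commit; committed e=10)
Op 8: UPDATE e=27 (auto-commit; committed e=27)
Final committed: {b=25, d=2, e=27}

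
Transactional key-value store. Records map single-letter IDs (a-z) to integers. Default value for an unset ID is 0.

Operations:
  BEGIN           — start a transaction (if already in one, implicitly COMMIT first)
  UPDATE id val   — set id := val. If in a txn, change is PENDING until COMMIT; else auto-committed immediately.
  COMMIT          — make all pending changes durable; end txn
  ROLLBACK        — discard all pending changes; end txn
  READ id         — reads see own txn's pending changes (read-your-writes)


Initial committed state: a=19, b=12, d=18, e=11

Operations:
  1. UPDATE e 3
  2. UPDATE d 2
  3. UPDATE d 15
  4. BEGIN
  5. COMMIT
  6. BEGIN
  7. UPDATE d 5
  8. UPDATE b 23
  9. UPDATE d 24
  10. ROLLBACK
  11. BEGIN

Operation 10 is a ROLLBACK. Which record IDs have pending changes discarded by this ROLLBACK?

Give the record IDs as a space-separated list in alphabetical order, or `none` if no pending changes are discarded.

Answer: b d

Derivation:
Initial committed: {a=19, b=12, d=18, e=11}
Op 1: UPDATE e=3 (auto-commit; committed e=3)
Op 2: UPDATE d=2 (auto-commit; committed d=2)
Op 3: UPDATE d=15 (auto-commit; committed d=15)
Op 4: BEGIN: in_txn=True, pending={}
Op 5: COMMIT: merged [] into committed; committed now {a=19, b=12, d=15, e=3}
Op 6: BEGIN: in_txn=True, pending={}
Op 7: UPDATE d=5 (pending; pending now {d=5})
Op 8: UPDATE b=23 (pending; pending now {b=23, d=5})
Op 9: UPDATE d=24 (pending; pending now {b=23, d=24})
Op 10: ROLLBACK: discarded pending ['b', 'd']; in_txn=False
Op 11: BEGIN: in_txn=True, pending={}
ROLLBACK at op 10 discards: ['b', 'd']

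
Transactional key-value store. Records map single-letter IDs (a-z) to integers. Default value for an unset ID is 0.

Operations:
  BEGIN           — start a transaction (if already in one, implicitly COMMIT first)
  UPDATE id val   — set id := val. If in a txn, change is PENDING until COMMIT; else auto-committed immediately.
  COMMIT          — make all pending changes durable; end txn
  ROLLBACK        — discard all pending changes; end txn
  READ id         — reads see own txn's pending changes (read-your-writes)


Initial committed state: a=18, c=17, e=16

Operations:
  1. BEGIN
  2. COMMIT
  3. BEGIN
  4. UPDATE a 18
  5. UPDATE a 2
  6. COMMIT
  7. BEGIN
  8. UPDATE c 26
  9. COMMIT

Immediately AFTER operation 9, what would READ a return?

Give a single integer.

Initial committed: {a=18, c=17, e=16}
Op 1: BEGIN: in_txn=True, pending={}
Op 2: COMMIT: merged [] into committed; committed now {a=18, c=17, e=16}
Op 3: BEGIN: in_txn=True, pending={}
Op 4: UPDATE a=18 (pending; pending now {a=18})
Op 5: UPDATE a=2 (pending; pending now {a=2})
Op 6: COMMIT: merged ['a'] into committed; committed now {a=2, c=17, e=16}
Op 7: BEGIN: in_txn=True, pending={}
Op 8: UPDATE c=26 (pending; pending now {c=26})
Op 9: COMMIT: merged ['c'] into committed; committed now {a=2, c=26, e=16}
After op 9: visible(a) = 2 (pending={}, committed={a=2, c=26, e=16})

Answer: 2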